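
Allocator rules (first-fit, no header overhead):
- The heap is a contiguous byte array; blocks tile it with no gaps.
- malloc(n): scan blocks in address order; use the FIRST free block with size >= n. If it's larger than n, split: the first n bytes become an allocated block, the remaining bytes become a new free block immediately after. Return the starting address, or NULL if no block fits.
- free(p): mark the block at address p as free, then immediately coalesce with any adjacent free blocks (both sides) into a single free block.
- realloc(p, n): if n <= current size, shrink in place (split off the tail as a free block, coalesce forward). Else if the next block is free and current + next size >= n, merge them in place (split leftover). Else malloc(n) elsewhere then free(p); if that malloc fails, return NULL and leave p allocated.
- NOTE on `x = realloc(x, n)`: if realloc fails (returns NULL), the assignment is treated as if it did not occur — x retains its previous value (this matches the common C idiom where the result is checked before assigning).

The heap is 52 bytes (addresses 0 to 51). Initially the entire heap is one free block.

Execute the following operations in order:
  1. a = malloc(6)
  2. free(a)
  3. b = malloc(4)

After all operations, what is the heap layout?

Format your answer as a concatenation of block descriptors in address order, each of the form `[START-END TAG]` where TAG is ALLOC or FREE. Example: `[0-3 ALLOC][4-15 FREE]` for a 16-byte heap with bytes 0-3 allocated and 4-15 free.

Answer: [0-3 ALLOC][4-51 FREE]

Derivation:
Op 1: a = malloc(6) -> a = 0; heap: [0-5 ALLOC][6-51 FREE]
Op 2: free(a) -> (freed a); heap: [0-51 FREE]
Op 3: b = malloc(4) -> b = 0; heap: [0-3 ALLOC][4-51 FREE]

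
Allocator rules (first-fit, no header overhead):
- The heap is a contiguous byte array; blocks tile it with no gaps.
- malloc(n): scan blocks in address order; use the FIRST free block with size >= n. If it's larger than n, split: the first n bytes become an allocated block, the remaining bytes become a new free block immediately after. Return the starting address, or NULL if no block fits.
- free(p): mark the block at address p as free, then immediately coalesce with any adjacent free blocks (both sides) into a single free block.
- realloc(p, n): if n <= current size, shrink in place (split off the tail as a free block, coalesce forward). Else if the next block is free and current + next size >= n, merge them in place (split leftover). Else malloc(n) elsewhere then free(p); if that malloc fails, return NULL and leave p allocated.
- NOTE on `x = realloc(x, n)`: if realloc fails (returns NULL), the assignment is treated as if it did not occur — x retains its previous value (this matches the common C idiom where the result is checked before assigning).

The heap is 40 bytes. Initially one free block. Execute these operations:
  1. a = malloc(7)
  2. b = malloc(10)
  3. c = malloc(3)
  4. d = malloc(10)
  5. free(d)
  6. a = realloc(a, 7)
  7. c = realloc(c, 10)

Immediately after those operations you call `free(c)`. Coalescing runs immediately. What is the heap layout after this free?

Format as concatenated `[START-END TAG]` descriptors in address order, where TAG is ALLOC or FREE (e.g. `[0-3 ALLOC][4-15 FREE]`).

Answer: [0-6 ALLOC][7-16 ALLOC][17-39 FREE]

Derivation:
Op 1: a = malloc(7) -> a = 0; heap: [0-6 ALLOC][7-39 FREE]
Op 2: b = malloc(10) -> b = 7; heap: [0-6 ALLOC][7-16 ALLOC][17-39 FREE]
Op 3: c = malloc(3) -> c = 17; heap: [0-6 ALLOC][7-16 ALLOC][17-19 ALLOC][20-39 FREE]
Op 4: d = malloc(10) -> d = 20; heap: [0-6 ALLOC][7-16 ALLOC][17-19 ALLOC][20-29 ALLOC][30-39 FREE]
Op 5: free(d) -> (freed d); heap: [0-6 ALLOC][7-16 ALLOC][17-19 ALLOC][20-39 FREE]
Op 6: a = realloc(a, 7) -> a = 0; heap: [0-6 ALLOC][7-16 ALLOC][17-19 ALLOC][20-39 FREE]
Op 7: c = realloc(c, 10) -> c = 17; heap: [0-6 ALLOC][7-16 ALLOC][17-26 ALLOC][27-39 FREE]
free(c): c = 17 -> block [17-26 ALLOC]; mark free, coalesce with adjacent free neighbors -> [0-6 ALLOC][7-16 ALLOC][17-39 FREE]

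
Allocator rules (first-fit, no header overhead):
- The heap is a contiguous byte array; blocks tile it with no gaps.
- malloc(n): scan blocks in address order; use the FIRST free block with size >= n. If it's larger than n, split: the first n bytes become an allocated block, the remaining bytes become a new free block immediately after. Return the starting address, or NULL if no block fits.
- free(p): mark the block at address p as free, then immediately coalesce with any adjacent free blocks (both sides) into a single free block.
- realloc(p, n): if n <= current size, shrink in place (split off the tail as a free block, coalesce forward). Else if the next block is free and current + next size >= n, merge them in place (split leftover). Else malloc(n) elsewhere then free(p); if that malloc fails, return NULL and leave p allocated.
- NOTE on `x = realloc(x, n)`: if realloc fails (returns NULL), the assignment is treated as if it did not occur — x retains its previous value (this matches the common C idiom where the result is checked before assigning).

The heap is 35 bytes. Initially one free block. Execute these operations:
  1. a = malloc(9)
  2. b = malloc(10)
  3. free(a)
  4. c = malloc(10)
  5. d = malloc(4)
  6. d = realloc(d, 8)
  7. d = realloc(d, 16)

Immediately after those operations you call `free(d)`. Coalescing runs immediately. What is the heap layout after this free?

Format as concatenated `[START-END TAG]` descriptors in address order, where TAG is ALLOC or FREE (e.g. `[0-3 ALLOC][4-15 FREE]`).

Op 1: a = malloc(9) -> a = 0; heap: [0-8 ALLOC][9-34 FREE]
Op 2: b = malloc(10) -> b = 9; heap: [0-8 ALLOC][9-18 ALLOC][19-34 FREE]
Op 3: free(a) -> (freed a); heap: [0-8 FREE][9-18 ALLOC][19-34 FREE]
Op 4: c = malloc(10) -> c = 19; heap: [0-8 FREE][9-18 ALLOC][19-28 ALLOC][29-34 FREE]
Op 5: d = malloc(4) -> d = 0; heap: [0-3 ALLOC][4-8 FREE][9-18 ALLOC][19-28 ALLOC][29-34 FREE]
Op 6: d = realloc(d, 8) -> d = 0; heap: [0-7 ALLOC][8-8 FREE][9-18 ALLOC][19-28 ALLOC][29-34 FREE]
Op 7: d = realloc(d, 16) -> NULL (d unchanged); heap: [0-7 ALLOC][8-8 FREE][9-18 ALLOC][19-28 ALLOC][29-34 FREE]
free(d): d = 0 -> block [0-7 ALLOC]; mark free, coalesce with adjacent free neighbors -> [0-8 FREE][9-18 ALLOC][19-28 ALLOC][29-34 FREE]

Answer: [0-8 FREE][9-18 ALLOC][19-28 ALLOC][29-34 FREE]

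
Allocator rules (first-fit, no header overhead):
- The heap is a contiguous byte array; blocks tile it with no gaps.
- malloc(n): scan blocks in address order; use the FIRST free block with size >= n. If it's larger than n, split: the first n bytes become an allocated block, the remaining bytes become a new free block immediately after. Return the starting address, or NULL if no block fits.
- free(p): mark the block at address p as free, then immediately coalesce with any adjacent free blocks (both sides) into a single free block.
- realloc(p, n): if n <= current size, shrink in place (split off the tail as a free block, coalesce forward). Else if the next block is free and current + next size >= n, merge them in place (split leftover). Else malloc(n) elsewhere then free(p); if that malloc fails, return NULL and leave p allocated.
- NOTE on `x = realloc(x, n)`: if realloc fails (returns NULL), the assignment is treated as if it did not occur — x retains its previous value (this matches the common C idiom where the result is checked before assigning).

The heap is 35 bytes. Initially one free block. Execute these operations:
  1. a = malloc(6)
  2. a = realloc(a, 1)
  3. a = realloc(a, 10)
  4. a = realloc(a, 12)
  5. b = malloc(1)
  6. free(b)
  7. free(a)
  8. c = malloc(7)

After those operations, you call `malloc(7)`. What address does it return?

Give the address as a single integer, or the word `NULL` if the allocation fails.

Op 1: a = malloc(6) -> a = 0; heap: [0-5 ALLOC][6-34 FREE]
Op 2: a = realloc(a, 1) -> a = 0; heap: [0-0 ALLOC][1-34 FREE]
Op 3: a = realloc(a, 10) -> a = 0; heap: [0-9 ALLOC][10-34 FREE]
Op 4: a = realloc(a, 12) -> a = 0; heap: [0-11 ALLOC][12-34 FREE]
Op 5: b = malloc(1) -> b = 12; heap: [0-11 ALLOC][12-12 ALLOC][13-34 FREE]
Op 6: free(b) -> (freed b); heap: [0-11 ALLOC][12-34 FREE]
Op 7: free(a) -> (freed a); heap: [0-34 FREE]
Op 8: c = malloc(7) -> c = 0; heap: [0-6 ALLOC][7-34 FREE]
malloc(7): first-fit scan over [0-6 ALLOC][7-34 FREE] -> 7

Answer: 7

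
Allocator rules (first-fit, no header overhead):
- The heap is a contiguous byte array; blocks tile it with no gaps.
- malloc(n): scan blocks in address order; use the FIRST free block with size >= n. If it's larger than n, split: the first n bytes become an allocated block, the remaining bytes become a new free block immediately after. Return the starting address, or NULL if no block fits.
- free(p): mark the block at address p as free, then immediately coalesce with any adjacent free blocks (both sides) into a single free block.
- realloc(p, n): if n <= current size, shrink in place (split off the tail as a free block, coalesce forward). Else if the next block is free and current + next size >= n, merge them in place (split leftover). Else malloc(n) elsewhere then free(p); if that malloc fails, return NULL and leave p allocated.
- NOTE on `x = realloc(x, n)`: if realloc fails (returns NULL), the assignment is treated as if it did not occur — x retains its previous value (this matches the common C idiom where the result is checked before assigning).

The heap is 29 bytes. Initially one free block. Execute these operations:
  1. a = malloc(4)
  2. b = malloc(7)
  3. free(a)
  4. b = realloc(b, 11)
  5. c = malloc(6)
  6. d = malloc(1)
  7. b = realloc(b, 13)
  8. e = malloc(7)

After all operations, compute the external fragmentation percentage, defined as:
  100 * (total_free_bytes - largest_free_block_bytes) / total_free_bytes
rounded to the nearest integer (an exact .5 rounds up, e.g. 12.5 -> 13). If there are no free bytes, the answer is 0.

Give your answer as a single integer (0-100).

Answer: 25

Derivation:
Op 1: a = malloc(4) -> a = 0; heap: [0-3 ALLOC][4-28 FREE]
Op 2: b = malloc(7) -> b = 4; heap: [0-3 ALLOC][4-10 ALLOC][11-28 FREE]
Op 3: free(a) -> (freed a); heap: [0-3 FREE][4-10 ALLOC][11-28 FREE]
Op 4: b = realloc(b, 11) -> b = 4; heap: [0-3 FREE][4-14 ALLOC][15-28 FREE]
Op 5: c = malloc(6) -> c = 15; heap: [0-3 FREE][4-14 ALLOC][15-20 ALLOC][21-28 FREE]
Op 6: d = malloc(1) -> d = 0; heap: [0-0 ALLOC][1-3 FREE][4-14 ALLOC][15-20 ALLOC][21-28 FREE]
Op 7: b = realloc(b, 13) -> NULL (b unchanged); heap: [0-0 ALLOC][1-3 FREE][4-14 ALLOC][15-20 ALLOC][21-28 FREE]
Op 8: e = malloc(7) -> e = 21; heap: [0-0 ALLOC][1-3 FREE][4-14 ALLOC][15-20 ALLOC][21-27 ALLOC][28-28 FREE]
Free blocks: [3 1] total_free=4 largest=3 -> 100*(4-3)/4 = 100/4 = 25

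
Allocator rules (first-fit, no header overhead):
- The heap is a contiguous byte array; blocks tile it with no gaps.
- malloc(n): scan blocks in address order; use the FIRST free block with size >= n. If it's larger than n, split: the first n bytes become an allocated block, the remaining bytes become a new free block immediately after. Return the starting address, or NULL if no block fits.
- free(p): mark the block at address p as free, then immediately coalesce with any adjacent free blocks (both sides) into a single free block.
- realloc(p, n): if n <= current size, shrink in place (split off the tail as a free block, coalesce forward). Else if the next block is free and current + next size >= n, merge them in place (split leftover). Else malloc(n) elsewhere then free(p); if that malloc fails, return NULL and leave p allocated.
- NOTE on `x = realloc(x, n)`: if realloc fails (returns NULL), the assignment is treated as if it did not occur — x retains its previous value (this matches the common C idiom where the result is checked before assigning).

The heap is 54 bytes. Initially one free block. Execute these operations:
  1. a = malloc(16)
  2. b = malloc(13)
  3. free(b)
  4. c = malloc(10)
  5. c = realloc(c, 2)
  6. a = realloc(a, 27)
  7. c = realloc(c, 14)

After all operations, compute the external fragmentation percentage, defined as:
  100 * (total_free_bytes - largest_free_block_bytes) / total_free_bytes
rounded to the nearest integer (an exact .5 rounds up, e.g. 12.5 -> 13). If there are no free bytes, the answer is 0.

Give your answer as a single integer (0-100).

Answer: 31

Derivation:
Op 1: a = malloc(16) -> a = 0; heap: [0-15 ALLOC][16-53 FREE]
Op 2: b = malloc(13) -> b = 16; heap: [0-15 ALLOC][16-28 ALLOC][29-53 FREE]
Op 3: free(b) -> (freed b); heap: [0-15 ALLOC][16-53 FREE]
Op 4: c = malloc(10) -> c = 16; heap: [0-15 ALLOC][16-25 ALLOC][26-53 FREE]
Op 5: c = realloc(c, 2) -> c = 16; heap: [0-15 ALLOC][16-17 ALLOC][18-53 FREE]
Op 6: a = realloc(a, 27) -> a = 18; heap: [0-15 FREE][16-17 ALLOC][18-44 ALLOC][45-53 FREE]
Op 7: c = realloc(c, 14) -> c = 0; heap: [0-13 ALLOC][14-17 FREE][18-44 ALLOC][45-53 FREE]
Free blocks: [4 9] total_free=13 largest=9 -> 100*(13-9)/13 = 400/13 ≈ 30.769 -> rounds to 31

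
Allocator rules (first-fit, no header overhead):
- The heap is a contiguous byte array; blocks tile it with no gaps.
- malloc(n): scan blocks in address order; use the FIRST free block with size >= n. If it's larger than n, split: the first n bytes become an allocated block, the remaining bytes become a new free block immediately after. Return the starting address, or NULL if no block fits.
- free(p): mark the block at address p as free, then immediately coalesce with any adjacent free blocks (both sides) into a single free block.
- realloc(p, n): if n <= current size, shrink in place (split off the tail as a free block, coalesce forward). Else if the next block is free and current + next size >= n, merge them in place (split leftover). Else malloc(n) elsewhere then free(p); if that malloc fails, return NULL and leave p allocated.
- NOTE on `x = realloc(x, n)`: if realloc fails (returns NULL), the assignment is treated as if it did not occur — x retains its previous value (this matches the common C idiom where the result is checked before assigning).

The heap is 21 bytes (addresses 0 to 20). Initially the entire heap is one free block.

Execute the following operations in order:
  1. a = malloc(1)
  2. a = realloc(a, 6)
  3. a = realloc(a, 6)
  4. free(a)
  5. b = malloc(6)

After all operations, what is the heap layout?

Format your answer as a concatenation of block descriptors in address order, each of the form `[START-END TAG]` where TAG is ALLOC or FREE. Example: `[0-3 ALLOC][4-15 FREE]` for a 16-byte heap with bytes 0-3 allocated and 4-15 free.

Answer: [0-5 ALLOC][6-20 FREE]

Derivation:
Op 1: a = malloc(1) -> a = 0; heap: [0-0 ALLOC][1-20 FREE]
Op 2: a = realloc(a, 6) -> a = 0; heap: [0-5 ALLOC][6-20 FREE]
Op 3: a = realloc(a, 6) -> a = 0; heap: [0-5 ALLOC][6-20 FREE]
Op 4: free(a) -> (freed a); heap: [0-20 FREE]
Op 5: b = malloc(6) -> b = 0; heap: [0-5 ALLOC][6-20 FREE]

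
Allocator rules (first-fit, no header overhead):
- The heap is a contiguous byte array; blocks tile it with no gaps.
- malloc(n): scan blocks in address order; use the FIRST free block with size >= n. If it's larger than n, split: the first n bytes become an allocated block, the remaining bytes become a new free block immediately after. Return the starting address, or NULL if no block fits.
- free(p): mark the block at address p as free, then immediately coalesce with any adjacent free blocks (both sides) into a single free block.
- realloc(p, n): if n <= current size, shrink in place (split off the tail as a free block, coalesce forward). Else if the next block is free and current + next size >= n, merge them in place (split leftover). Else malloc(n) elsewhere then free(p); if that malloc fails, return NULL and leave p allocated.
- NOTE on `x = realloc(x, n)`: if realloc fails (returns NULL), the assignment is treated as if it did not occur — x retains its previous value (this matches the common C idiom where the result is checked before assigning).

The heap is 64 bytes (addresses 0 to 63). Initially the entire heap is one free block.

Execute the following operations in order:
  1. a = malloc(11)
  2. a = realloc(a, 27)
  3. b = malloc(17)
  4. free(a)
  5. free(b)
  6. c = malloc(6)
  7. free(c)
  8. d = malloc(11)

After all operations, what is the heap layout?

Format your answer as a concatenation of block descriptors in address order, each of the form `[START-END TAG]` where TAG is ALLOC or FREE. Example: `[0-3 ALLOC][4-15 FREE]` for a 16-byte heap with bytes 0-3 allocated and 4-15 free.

Op 1: a = malloc(11) -> a = 0; heap: [0-10 ALLOC][11-63 FREE]
Op 2: a = realloc(a, 27) -> a = 0; heap: [0-26 ALLOC][27-63 FREE]
Op 3: b = malloc(17) -> b = 27; heap: [0-26 ALLOC][27-43 ALLOC][44-63 FREE]
Op 4: free(a) -> (freed a); heap: [0-26 FREE][27-43 ALLOC][44-63 FREE]
Op 5: free(b) -> (freed b); heap: [0-63 FREE]
Op 6: c = malloc(6) -> c = 0; heap: [0-5 ALLOC][6-63 FREE]
Op 7: free(c) -> (freed c); heap: [0-63 FREE]
Op 8: d = malloc(11) -> d = 0; heap: [0-10 ALLOC][11-63 FREE]

Answer: [0-10 ALLOC][11-63 FREE]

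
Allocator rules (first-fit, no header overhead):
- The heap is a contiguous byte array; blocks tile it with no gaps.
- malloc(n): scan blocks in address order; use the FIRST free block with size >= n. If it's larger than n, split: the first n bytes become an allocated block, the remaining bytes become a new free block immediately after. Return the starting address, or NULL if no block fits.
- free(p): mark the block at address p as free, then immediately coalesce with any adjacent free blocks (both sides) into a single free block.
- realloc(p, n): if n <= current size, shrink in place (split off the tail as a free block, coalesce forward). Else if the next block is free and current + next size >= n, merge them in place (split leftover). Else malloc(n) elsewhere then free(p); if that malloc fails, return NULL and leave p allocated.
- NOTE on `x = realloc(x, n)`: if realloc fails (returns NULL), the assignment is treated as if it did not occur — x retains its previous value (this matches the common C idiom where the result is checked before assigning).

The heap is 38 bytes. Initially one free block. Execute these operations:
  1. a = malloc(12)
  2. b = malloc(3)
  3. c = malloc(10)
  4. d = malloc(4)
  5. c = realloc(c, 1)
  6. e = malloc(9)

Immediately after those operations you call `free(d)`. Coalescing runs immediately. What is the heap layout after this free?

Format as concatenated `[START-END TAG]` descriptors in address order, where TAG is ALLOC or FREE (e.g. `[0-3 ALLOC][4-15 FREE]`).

Answer: [0-11 ALLOC][12-14 ALLOC][15-15 ALLOC][16-24 ALLOC][25-37 FREE]

Derivation:
Op 1: a = malloc(12) -> a = 0; heap: [0-11 ALLOC][12-37 FREE]
Op 2: b = malloc(3) -> b = 12; heap: [0-11 ALLOC][12-14 ALLOC][15-37 FREE]
Op 3: c = malloc(10) -> c = 15; heap: [0-11 ALLOC][12-14 ALLOC][15-24 ALLOC][25-37 FREE]
Op 4: d = malloc(4) -> d = 25; heap: [0-11 ALLOC][12-14 ALLOC][15-24 ALLOC][25-28 ALLOC][29-37 FREE]
Op 5: c = realloc(c, 1) -> c = 15; heap: [0-11 ALLOC][12-14 ALLOC][15-15 ALLOC][16-24 FREE][25-28 ALLOC][29-37 FREE]
Op 6: e = malloc(9) -> e = 16; heap: [0-11 ALLOC][12-14 ALLOC][15-15 ALLOC][16-24 ALLOC][25-28 ALLOC][29-37 FREE]
free(d): d = 25 -> block [25-28 ALLOC]; mark free, coalesce with adjacent free neighbors -> [0-11 ALLOC][12-14 ALLOC][15-15 ALLOC][16-24 ALLOC][25-37 FREE]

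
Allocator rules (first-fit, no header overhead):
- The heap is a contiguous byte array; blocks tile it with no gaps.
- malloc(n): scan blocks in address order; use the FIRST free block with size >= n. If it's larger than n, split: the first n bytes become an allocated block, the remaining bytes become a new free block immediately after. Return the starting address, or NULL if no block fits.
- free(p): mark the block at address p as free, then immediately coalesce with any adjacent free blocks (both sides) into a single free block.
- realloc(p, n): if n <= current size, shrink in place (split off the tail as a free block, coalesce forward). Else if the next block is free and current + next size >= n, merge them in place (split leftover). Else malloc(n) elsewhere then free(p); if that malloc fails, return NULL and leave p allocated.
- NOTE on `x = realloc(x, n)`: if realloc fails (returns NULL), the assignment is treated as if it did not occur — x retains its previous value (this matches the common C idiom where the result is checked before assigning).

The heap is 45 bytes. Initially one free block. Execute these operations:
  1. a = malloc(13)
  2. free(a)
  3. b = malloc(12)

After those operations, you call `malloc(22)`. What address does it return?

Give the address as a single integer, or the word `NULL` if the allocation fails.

Answer: 12

Derivation:
Op 1: a = malloc(13) -> a = 0; heap: [0-12 ALLOC][13-44 FREE]
Op 2: free(a) -> (freed a); heap: [0-44 FREE]
Op 3: b = malloc(12) -> b = 0; heap: [0-11 ALLOC][12-44 FREE]
malloc(22): first-fit scan over [0-11 ALLOC][12-44 FREE] -> 12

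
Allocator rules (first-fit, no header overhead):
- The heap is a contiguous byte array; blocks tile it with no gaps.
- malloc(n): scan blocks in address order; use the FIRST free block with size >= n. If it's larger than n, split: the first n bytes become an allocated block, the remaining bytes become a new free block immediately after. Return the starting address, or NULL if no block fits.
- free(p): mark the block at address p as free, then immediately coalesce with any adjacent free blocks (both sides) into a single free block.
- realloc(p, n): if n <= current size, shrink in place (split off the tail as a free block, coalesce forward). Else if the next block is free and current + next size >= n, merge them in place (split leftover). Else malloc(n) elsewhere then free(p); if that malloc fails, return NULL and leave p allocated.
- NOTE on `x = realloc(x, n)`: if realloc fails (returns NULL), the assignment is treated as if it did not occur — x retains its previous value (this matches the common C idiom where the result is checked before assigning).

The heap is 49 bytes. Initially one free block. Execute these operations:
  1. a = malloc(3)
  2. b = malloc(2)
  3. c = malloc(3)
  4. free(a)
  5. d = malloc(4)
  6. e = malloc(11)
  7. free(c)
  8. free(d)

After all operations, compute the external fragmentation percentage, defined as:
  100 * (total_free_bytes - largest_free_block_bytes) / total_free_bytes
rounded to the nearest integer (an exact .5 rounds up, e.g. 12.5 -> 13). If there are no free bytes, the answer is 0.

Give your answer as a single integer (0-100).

Answer: 28

Derivation:
Op 1: a = malloc(3) -> a = 0; heap: [0-2 ALLOC][3-48 FREE]
Op 2: b = malloc(2) -> b = 3; heap: [0-2 ALLOC][3-4 ALLOC][5-48 FREE]
Op 3: c = malloc(3) -> c = 5; heap: [0-2 ALLOC][3-4 ALLOC][5-7 ALLOC][8-48 FREE]
Op 4: free(a) -> (freed a); heap: [0-2 FREE][3-4 ALLOC][5-7 ALLOC][8-48 FREE]
Op 5: d = malloc(4) -> d = 8; heap: [0-2 FREE][3-4 ALLOC][5-7 ALLOC][8-11 ALLOC][12-48 FREE]
Op 6: e = malloc(11) -> e = 12; heap: [0-2 FREE][3-4 ALLOC][5-7 ALLOC][8-11 ALLOC][12-22 ALLOC][23-48 FREE]
Op 7: free(c) -> (freed c); heap: [0-2 FREE][3-4 ALLOC][5-7 FREE][8-11 ALLOC][12-22 ALLOC][23-48 FREE]
Op 8: free(d) -> (freed d); heap: [0-2 FREE][3-4 ALLOC][5-11 FREE][12-22 ALLOC][23-48 FREE]
Free blocks: [3 7 26] total_free=36 largest=26 -> 100*(36-26)/36 = 1000/36 ≈ 27.778 -> rounds to 28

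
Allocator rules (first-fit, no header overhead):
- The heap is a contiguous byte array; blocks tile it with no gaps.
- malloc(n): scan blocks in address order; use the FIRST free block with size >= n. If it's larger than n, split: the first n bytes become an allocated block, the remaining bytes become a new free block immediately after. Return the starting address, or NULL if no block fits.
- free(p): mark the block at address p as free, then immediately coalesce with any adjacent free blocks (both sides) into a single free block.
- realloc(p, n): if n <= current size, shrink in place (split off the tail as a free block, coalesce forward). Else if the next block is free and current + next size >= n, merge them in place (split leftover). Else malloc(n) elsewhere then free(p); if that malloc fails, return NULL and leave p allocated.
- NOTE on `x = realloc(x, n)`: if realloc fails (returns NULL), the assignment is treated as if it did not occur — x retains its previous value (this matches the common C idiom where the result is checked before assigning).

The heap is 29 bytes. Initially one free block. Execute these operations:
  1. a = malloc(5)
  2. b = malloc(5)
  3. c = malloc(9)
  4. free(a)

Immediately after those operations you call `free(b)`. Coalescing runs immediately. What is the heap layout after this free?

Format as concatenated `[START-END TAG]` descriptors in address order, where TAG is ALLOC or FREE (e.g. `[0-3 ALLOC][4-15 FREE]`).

Answer: [0-9 FREE][10-18 ALLOC][19-28 FREE]

Derivation:
Op 1: a = malloc(5) -> a = 0; heap: [0-4 ALLOC][5-28 FREE]
Op 2: b = malloc(5) -> b = 5; heap: [0-4 ALLOC][5-9 ALLOC][10-28 FREE]
Op 3: c = malloc(9) -> c = 10; heap: [0-4 ALLOC][5-9 ALLOC][10-18 ALLOC][19-28 FREE]
Op 4: free(a) -> (freed a); heap: [0-4 FREE][5-9 ALLOC][10-18 ALLOC][19-28 FREE]
free(b): b = 5 -> block [5-9 ALLOC]; mark free, coalesce with adjacent free neighbors -> [0-9 FREE][10-18 ALLOC][19-28 FREE]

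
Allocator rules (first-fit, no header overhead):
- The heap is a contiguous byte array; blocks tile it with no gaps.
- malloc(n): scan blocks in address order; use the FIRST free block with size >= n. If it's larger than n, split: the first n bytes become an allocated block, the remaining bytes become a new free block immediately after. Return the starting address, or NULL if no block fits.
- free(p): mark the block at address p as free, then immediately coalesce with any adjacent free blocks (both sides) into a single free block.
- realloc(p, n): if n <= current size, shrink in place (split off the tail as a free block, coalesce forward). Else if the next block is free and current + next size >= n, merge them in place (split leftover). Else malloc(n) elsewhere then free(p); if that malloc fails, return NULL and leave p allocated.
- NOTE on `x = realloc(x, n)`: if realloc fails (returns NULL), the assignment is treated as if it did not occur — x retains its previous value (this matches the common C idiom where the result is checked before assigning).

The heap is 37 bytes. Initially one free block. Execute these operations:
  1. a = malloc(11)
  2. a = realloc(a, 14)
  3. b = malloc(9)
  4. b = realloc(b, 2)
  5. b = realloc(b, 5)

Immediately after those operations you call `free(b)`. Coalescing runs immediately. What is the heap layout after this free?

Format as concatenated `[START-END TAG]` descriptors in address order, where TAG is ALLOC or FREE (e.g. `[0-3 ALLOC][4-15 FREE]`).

Op 1: a = malloc(11) -> a = 0; heap: [0-10 ALLOC][11-36 FREE]
Op 2: a = realloc(a, 14) -> a = 0; heap: [0-13 ALLOC][14-36 FREE]
Op 3: b = malloc(9) -> b = 14; heap: [0-13 ALLOC][14-22 ALLOC][23-36 FREE]
Op 4: b = realloc(b, 2) -> b = 14; heap: [0-13 ALLOC][14-15 ALLOC][16-36 FREE]
Op 5: b = realloc(b, 5) -> b = 14; heap: [0-13 ALLOC][14-18 ALLOC][19-36 FREE]
free(b): b = 14 -> block [14-18 ALLOC]; mark free, coalesce with adjacent free neighbors -> [0-13 ALLOC][14-36 FREE]

Answer: [0-13 ALLOC][14-36 FREE]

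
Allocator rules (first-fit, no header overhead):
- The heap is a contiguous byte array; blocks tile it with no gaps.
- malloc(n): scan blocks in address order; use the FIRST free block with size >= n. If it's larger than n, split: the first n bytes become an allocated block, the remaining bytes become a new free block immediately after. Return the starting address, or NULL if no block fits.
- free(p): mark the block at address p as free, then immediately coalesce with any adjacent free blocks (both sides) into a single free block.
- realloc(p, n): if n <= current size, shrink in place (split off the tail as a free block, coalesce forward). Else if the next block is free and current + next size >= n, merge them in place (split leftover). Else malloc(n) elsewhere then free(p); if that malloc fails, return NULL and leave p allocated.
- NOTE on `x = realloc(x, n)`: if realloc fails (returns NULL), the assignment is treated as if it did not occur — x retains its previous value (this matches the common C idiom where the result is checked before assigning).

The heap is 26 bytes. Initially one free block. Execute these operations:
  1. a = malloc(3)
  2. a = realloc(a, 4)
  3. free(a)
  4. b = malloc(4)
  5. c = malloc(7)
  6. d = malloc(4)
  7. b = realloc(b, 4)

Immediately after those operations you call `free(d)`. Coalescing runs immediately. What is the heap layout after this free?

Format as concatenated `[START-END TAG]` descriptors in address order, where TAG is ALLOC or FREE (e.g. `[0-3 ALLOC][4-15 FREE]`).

Answer: [0-3 ALLOC][4-10 ALLOC][11-25 FREE]

Derivation:
Op 1: a = malloc(3) -> a = 0; heap: [0-2 ALLOC][3-25 FREE]
Op 2: a = realloc(a, 4) -> a = 0; heap: [0-3 ALLOC][4-25 FREE]
Op 3: free(a) -> (freed a); heap: [0-25 FREE]
Op 4: b = malloc(4) -> b = 0; heap: [0-3 ALLOC][4-25 FREE]
Op 5: c = malloc(7) -> c = 4; heap: [0-3 ALLOC][4-10 ALLOC][11-25 FREE]
Op 6: d = malloc(4) -> d = 11; heap: [0-3 ALLOC][4-10 ALLOC][11-14 ALLOC][15-25 FREE]
Op 7: b = realloc(b, 4) -> b = 0; heap: [0-3 ALLOC][4-10 ALLOC][11-14 ALLOC][15-25 FREE]
free(d): d = 11 -> block [11-14 ALLOC]; mark free, coalesce with adjacent free neighbors -> [0-3 ALLOC][4-10 ALLOC][11-25 FREE]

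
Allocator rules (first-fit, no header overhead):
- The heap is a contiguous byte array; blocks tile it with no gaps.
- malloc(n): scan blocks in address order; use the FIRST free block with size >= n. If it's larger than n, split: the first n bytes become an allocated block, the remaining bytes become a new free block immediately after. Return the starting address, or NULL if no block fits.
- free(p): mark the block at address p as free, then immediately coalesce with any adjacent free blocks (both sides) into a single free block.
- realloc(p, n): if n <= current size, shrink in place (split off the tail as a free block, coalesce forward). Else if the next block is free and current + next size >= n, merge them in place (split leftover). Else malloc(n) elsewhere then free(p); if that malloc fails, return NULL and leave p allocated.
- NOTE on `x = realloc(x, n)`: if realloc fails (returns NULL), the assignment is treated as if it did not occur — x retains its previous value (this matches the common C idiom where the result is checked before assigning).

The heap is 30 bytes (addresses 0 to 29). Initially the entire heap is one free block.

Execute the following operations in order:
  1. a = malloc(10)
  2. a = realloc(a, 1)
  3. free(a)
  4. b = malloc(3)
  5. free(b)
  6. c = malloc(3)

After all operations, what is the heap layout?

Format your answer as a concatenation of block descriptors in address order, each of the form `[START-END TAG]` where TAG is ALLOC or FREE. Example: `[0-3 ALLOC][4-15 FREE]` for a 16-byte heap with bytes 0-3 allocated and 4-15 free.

Answer: [0-2 ALLOC][3-29 FREE]

Derivation:
Op 1: a = malloc(10) -> a = 0; heap: [0-9 ALLOC][10-29 FREE]
Op 2: a = realloc(a, 1) -> a = 0; heap: [0-0 ALLOC][1-29 FREE]
Op 3: free(a) -> (freed a); heap: [0-29 FREE]
Op 4: b = malloc(3) -> b = 0; heap: [0-2 ALLOC][3-29 FREE]
Op 5: free(b) -> (freed b); heap: [0-29 FREE]
Op 6: c = malloc(3) -> c = 0; heap: [0-2 ALLOC][3-29 FREE]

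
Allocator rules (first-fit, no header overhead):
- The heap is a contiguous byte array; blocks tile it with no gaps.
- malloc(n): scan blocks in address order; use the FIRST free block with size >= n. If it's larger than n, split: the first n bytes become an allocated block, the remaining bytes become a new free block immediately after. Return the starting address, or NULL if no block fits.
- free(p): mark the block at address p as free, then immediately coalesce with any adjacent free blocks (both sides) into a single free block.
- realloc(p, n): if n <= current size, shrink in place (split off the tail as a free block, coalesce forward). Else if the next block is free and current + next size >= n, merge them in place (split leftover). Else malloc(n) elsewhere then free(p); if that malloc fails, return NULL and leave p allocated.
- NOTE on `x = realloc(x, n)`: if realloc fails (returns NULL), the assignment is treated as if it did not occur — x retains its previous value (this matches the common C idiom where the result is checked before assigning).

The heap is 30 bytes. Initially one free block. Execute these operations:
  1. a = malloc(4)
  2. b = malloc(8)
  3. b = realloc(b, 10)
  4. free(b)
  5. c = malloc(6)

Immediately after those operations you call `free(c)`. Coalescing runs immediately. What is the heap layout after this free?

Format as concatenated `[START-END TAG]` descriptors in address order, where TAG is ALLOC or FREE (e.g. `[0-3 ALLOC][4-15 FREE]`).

Op 1: a = malloc(4) -> a = 0; heap: [0-3 ALLOC][4-29 FREE]
Op 2: b = malloc(8) -> b = 4; heap: [0-3 ALLOC][4-11 ALLOC][12-29 FREE]
Op 3: b = realloc(b, 10) -> b = 4; heap: [0-3 ALLOC][4-13 ALLOC][14-29 FREE]
Op 4: free(b) -> (freed b); heap: [0-3 ALLOC][4-29 FREE]
Op 5: c = malloc(6) -> c = 4; heap: [0-3 ALLOC][4-9 ALLOC][10-29 FREE]
free(c): c = 4 -> block [4-9 ALLOC]; mark free, coalesce with adjacent free neighbors -> [0-3 ALLOC][4-29 FREE]

Answer: [0-3 ALLOC][4-29 FREE]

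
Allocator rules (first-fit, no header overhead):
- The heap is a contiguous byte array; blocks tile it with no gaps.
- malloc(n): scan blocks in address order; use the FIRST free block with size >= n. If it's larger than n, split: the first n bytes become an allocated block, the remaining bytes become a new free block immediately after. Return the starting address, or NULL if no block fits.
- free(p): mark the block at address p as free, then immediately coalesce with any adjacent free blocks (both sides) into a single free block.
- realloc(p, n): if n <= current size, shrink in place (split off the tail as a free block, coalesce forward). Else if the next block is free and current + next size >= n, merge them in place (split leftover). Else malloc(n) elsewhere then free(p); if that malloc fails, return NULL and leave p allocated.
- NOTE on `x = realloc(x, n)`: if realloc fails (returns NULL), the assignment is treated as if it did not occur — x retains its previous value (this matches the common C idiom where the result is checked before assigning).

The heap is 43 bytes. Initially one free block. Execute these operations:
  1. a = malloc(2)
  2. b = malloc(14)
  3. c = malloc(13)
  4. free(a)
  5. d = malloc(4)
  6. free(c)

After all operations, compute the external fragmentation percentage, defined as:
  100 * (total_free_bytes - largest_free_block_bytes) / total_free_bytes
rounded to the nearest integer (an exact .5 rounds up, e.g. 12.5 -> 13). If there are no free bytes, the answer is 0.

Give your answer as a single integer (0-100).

Answer: 48

Derivation:
Op 1: a = malloc(2) -> a = 0; heap: [0-1 ALLOC][2-42 FREE]
Op 2: b = malloc(14) -> b = 2; heap: [0-1 ALLOC][2-15 ALLOC][16-42 FREE]
Op 3: c = malloc(13) -> c = 16; heap: [0-1 ALLOC][2-15 ALLOC][16-28 ALLOC][29-42 FREE]
Op 4: free(a) -> (freed a); heap: [0-1 FREE][2-15 ALLOC][16-28 ALLOC][29-42 FREE]
Op 5: d = malloc(4) -> d = 29; heap: [0-1 FREE][2-15 ALLOC][16-28 ALLOC][29-32 ALLOC][33-42 FREE]
Op 6: free(c) -> (freed c); heap: [0-1 FREE][2-15 ALLOC][16-28 FREE][29-32 ALLOC][33-42 FREE]
Free blocks: [2 13 10] total_free=25 largest=13 -> 100*(25-13)/25 = 1200/25 = 48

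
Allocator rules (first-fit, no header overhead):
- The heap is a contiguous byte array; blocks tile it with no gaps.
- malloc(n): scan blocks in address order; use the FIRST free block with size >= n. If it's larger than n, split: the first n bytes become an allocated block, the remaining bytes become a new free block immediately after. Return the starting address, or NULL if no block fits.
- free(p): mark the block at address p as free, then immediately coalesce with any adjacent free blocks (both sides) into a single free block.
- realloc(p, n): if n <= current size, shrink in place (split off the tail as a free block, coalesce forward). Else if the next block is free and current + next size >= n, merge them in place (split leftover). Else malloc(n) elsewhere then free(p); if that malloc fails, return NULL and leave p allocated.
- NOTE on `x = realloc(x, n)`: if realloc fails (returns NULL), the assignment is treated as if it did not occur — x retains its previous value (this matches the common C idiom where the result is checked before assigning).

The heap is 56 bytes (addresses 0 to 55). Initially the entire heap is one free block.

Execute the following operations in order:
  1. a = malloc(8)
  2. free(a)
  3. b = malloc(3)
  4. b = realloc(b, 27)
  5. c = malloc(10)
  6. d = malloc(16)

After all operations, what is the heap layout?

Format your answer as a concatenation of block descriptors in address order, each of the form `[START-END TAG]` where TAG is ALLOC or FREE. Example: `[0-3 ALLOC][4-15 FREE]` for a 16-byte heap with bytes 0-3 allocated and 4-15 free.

Answer: [0-26 ALLOC][27-36 ALLOC][37-52 ALLOC][53-55 FREE]

Derivation:
Op 1: a = malloc(8) -> a = 0; heap: [0-7 ALLOC][8-55 FREE]
Op 2: free(a) -> (freed a); heap: [0-55 FREE]
Op 3: b = malloc(3) -> b = 0; heap: [0-2 ALLOC][3-55 FREE]
Op 4: b = realloc(b, 27) -> b = 0; heap: [0-26 ALLOC][27-55 FREE]
Op 5: c = malloc(10) -> c = 27; heap: [0-26 ALLOC][27-36 ALLOC][37-55 FREE]
Op 6: d = malloc(16) -> d = 37; heap: [0-26 ALLOC][27-36 ALLOC][37-52 ALLOC][53-55 FREE]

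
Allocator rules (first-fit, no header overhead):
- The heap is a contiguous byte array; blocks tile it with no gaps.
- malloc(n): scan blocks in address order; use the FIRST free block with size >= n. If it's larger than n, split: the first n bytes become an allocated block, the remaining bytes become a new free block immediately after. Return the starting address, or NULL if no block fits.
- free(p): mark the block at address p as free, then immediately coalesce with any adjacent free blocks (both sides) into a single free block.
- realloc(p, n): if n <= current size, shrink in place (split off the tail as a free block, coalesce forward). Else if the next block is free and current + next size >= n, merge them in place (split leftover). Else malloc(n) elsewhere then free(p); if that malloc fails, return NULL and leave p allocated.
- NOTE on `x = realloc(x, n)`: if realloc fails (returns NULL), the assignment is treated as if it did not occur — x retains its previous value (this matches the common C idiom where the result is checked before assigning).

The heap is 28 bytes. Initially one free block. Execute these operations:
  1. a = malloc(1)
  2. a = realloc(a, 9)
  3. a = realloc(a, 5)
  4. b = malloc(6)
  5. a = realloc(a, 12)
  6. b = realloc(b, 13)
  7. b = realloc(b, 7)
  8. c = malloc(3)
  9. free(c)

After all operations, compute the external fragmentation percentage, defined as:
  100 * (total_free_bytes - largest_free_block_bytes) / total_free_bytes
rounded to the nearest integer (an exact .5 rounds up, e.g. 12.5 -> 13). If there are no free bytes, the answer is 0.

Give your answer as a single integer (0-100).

Op 1: a = malloc(1) -> a = 0; heap: [0-0 ALLOC][1-27 FREE]
Op 2: a = realloc(a, 9) -> a = 0; heap: [0-8 ALLOC][9-27 FREE]
Op 3: a = realloc(a, 5) -> a = 0; heap: [0-4 ALLOC][5-27 FREE]
Op 4: b = malloc(6) -> b = 5; heap: [0-4 ALLOC][5-10 ALLOC][11-27 FREE]
Op 5: a = realloc(a, 12) -> a = 11; heap: [0-4 FREE][5-10 ALLOC][11-22 ALLOC][23-27 FREE]
Op 6: b = realloc(b, 13) -> NULL (b unchanged); heap: [0-4 FREE][5-10 ALLOC][11-22 ALLOC][23-27 FREE]
Op 7: b = realloc(b, 7) -> NULL (b unchanged); heap: [0-4 FREE][5-10 ALLOC][11-22 ALLOC][23-27 FREE]
Op 8: c = malloc(3) -> c = 0; heap: [0-2 ALLOC][3-4 FREE][5-10 ALLOC][11-22 ALLOC][23-27 FREE]
Op 9: free(c) -> (freed c); heap: [0-4 FREE][5-10 ALLOC][11-22 ALLOC][23-27 FREE]
Free blocks: [5 5] total_free=10 largest=5 -> 100*(10-5)/10 = 500/10 = 50

Answer: 50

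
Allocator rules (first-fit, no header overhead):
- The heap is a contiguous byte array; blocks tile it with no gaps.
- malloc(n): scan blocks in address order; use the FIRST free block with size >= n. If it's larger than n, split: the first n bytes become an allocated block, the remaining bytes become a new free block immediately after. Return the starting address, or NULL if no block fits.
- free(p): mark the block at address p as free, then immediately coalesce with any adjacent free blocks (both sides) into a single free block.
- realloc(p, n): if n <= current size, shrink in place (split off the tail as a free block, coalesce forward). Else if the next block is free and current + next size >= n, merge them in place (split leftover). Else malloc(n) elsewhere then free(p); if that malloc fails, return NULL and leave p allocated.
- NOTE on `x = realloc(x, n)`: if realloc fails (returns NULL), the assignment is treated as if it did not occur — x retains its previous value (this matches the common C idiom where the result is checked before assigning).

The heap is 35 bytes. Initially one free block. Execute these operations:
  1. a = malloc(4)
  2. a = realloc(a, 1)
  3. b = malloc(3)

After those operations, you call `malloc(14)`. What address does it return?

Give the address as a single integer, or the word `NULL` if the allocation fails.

Op 1: a = malloc(4) -> a = 0; heap: [0-3 ALLOC][4-34 FREE]
Op 2: a = realloc(a, 1) -> a = 0; heap: [0-0 ALLOC][1-34 FREE]
Op 3: b = malloc(3) -> b = 1; heap: [0-0 ALLOC][1-3 ALLOC][4-34 FREE]
malloc(14): first-fit scan over [0-0 ALLOC][1-3 ALLOC][4-34 FREE] -> 4

Answer: 4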